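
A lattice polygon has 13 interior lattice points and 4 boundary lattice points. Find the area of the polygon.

Pick's theorem states A = I + B/2 − 1, so A = 13 + 4/2 − 1 = 14.

14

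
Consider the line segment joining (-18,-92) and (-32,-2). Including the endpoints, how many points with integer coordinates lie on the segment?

3

The number of lattice points on a segment between lattice points is gcd(|Δx|,|Δy|) + 1 = gcd(14,90) + 1 = 2 + 1 = 3.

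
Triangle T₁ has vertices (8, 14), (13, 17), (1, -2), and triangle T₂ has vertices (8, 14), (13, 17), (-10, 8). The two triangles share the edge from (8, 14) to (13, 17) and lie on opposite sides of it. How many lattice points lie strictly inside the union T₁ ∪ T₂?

38

The union is the simple quadrilateral with vertices (8, 14), (1, -2), (13, 17), (-10, 8) in order.
By the shoelace formula, twice the signed area is |(8·(-2) − 1·14) + (1·17 − 13·(-2)) + (13·8 − (-10)·17) + ((-10)·14 − 8·8)| = 83, so the area is 83/2.
Summing gcd(|Δx|,|Δy|) over the edges gives the boundary count: gcd(7,16) + gcd(12,19) + gcd(23,9) + gcd(18,6) = 1+1+1+6 = 9.
By Pick's theorem I = A − B/2 + 1 = 83/2 − 9/2 + 1 = 38.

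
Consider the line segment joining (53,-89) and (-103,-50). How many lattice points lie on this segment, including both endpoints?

40

The number of lattice points on a segment between lattice points is gcd(|Δx|,|Δy|) + 1 = gcd(156,39) + 1 = 39 + 1 = 40.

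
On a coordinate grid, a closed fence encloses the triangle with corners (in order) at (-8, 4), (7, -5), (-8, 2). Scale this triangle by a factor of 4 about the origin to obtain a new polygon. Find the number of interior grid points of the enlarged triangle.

229

The shoelace formula gives twice the area as |((-8)·(-5) − 7·4) + (7·2 − (-8)·(-5)) + ((-8)·4 − (-8)·2)| = 30, so the area is 15.
Along each edge there are gcd(|Δx|,|Δy|)+1 lattice points, so counting each shared vertex once the boundary has gcd(15,9) + gcd(15,7) + gcd(0,2) = 3+1+2 = 6.
Scaling by 4 multiplies the area by 4² = 16 (so the new area is 240) and multiplies the boundary lattice-point count by 4, giving 24.
By Pick's theorem, the interior count of the dilated polygon is 240 − 24/2 + 1 = 229.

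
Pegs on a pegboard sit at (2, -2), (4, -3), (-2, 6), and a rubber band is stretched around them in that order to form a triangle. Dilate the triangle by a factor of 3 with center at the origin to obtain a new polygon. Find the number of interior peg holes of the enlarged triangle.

By the shoelace formula, twice the signed area is |(2·(-3) − 4·(-2)) + (4·6 − (-2)·(-3)) + ((-2)·(-2) − 2·6)| = 12, so the area is 6.
The number of boundary lattice points is Σ gcd(|Δx|,|Δy|) = gcd(2,1) + gcd(6,9) + gcd(4,8) = 1+3+4 = 8.
Scaling by 3 multiplies the area by 3² = 9 (so the new area is 54) and multiplies the boundary lattice-point count by 3, giving 24.
By Pick's theorem, the interior count of the dilated polygon is 54 − 24/2 + 1 = 43.

43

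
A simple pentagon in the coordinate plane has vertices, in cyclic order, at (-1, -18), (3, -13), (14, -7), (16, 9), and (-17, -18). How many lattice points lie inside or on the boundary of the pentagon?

322

Using the shoelace formula, 2A = |((-1)·(-13) − 3·(-18)) + (3·(-7) − 14·(-13)) + (14·9 − 16·(-7)) + (16·(-18) − (-17)·9) + ((-17)·(-18) − (-1)·(-18))| = 619, so the area is 309.5.
Along each edge there are gcd(|Δx|,|Δy|)+1 lattice points, so counting each shared vertex once the boundary has gcd(4,5) + gcd(11,6) + gcd(2,16) + gcd(33,27) + gcd(16,0) = 1+1+2+3+16 = 23.
Pick's theorem gives I = A − B/2 + 1 = 309.5 − 23/2 + 1 = 299, so the closed region contains I + B = 299 + 23 = 322 lattice points.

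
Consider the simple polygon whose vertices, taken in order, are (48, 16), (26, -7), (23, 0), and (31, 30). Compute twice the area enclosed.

845

Using the shoelace formula, 2A = |[48·(-7) − 26·16] + [26·0 − 23·(-7)] + [23·30 − 31·0] + [31·16 − 48·30]| = 845, so the area is 422.5.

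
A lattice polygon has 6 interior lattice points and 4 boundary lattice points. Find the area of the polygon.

7

Pick's theorem states A = I + B/2 − 1, so A = 6 + 4/2 − 1 = 7.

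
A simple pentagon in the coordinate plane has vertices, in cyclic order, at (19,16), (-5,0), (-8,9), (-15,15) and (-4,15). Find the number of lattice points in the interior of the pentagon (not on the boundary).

221

Using the shoelace formula, 2A = |[19·0 − (-5)·16] + [(-5)·9 − (-8)·0] + [(-8)·15 − (-15)·9] + [(-15)·15 − (-4)·15] + [(-4)·16 − 19·15]| = 464, so the area is 232.
Along each edge there are gcd(|Δx|,|Δy|)+1 lattice points, so counting each shared vertex once the boundary has gcd(24,16) + gcd(3,9) + gcd(7,6) + gcd(11,0) + gcd(23,1) = 8+3+1+11+1 = 24.
Pick's theorem gives I = A − B/2 + 1 = 232 − 24/2 + 1 = 221.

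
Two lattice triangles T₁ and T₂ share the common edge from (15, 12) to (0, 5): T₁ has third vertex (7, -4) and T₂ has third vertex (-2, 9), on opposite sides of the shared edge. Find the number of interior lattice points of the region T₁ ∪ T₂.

124

The union is the simple quadrilateral with vertices (15, 12), (7, -4), (0, 5), (-2, 9) in order.
The shoelace formula gives twice the area as |[15·(-4) − 7·12] + [7·5 − 0·(-4)] + [0·9 − (-2)·5] + [(-2)·12 − 15·9]| = 258, so the area is 129.
The number of boundary lattice points is Σ gcd(|Δx|,|Δy|) = gcd(8,16) + gcd(7,9) + gcd(2,4) + gcd(17,3) = 8+1+2+1 = 12.
By Pick's theorem I = A − B/2 + 1 = 129 − 12/2 + 1 = 124.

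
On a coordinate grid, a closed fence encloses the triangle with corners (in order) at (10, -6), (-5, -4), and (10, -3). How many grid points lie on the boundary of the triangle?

The number of boundary lattice points is Σ gcd(|Δx|,|Δy|) = gcd(15,2) + gcd(15,1) + gcd(0,3) = 1+1+3 = 5.

5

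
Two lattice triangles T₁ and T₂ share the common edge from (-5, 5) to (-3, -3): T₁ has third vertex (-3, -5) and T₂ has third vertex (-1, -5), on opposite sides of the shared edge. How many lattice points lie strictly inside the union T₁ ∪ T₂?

The union is the simple quadrilateral with vertices (-5, 5), (-3, -5), (-3, -3), (-1, -5) in order.
By the shoelace formula, twice the signed area is |((-5)·(-5) − (-3)·5) + ((-3)·(-3) − (-3)·(-5)) + ((-3)·(-5) − (-1)·(-3)) + ((-1)·5 − (-5)·(-5))| = 16, so the area is 8.
The number of boundary lattice points is Σ gcd(|Δx|,|Δy|) = gcd(2,10) + gcd(0,2) + gcd(2,2) + gcd(4,10) = 2+2+2+2 = 8.
By Pick's theorem I = A − B/2 + 1 = 8 − 8/2 + 1 = 5.

5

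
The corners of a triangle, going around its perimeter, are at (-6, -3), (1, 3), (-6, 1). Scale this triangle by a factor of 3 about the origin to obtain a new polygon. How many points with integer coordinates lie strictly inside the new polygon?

Using the shoelace formula, 2A = |[(-6)·3 − 1·(-3)] + [1·1 − (-6)·3] + [(-6)·(-3) − (-6)·1]| = 28, so the area is 14.
Summing gcd(|Δx|,|Δy|) over the edges gives the boundary count: gcd(7,6) + gcd(7,2) + gcd(0,4) = 1+1+4 = 6.
Scaling by 3 multiplies the area by 3² = 9 (so the new area is 126) and multiplies the boundary lattice-point count by 3, giving 18.
By Pick's theorem, the interior count of the dilated polygon is 126 − 18/2 + 1 = 118.

118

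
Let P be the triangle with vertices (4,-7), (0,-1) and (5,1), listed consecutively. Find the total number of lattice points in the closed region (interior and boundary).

22

By the shoelace formula, twice the signed area is |(4·(-1) − 0·(-7)) + (0·1 − 5·(-1)) + (5·(-7) − 4·1)| = 38, so the area is 19.
Summing gcd(|Δx|,|Δy|) over the edges gives the boundary count: gcd(4,6) + gcd(5,2) + gcd(1,8) = 2+1+1 = 4.
Pick's theorem gives I = A − B/2 + 1 = 19 − 4/2 + 1 = 18, so the closed region contains I + B = 18 + 4 = 22 lattice points.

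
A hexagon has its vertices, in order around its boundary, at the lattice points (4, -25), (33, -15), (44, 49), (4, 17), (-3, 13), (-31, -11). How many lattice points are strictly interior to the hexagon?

2466

By the shoelace formula, twice the signed area is |[4·(-15) − 33·(-25)] + [33·49 − 44·(-15)] + [44·17 − 4·49] + [4·13 − (-3)·17] + [(-3)·(-11) − (-31)·13] + [(-31)·(-25) − 4·(-11)]| = 4952, so the area is 2476.
Summing gcd(|Δx|,|Δy|) over the edges gives the boundary count: gcd(29,10) + gcd(11,64) + gcd(40,32) + gcd(7,4) + gcd(28,24) + gcd(35,14) = 1+1+8+1+4+7 = 22.
Pick's theorem gives I = A − B/2 + 1 = 2476 − 22/2 + 1 = 2466.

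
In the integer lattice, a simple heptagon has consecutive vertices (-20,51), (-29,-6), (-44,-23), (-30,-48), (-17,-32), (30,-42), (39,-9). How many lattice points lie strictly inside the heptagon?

4205

Using the shoelace formula, 2A = |[(-20)·(-6) − (-29)·51] + [(-29)·(-23) − (-44)·(-6)] + [(-44)·(-48) − (-30)·(-23)] + [(-30)·(-32) − (-17)·(-48)] + [(-17)·(-42) − 30·(-32)] + [30·(-9) − 39·(-42)] + [39·51 − (-20)·(-9)]| = 8419, so the area is 4209.5.
Along each edge there are gcd(|Δx|,|Δy|)+1 lattice points, so counting each shared vertex once the boundary has gcd(9,57) + gcd(15,17) + gcd(14,25) + gcd(13,16) + gcd(47,10) + gcd(9,33) + gcd(59,60) = 3+1+1+1+1+3+1 = 11.
By Pick's theorem A = I + B/2 − 1, so I = 4209.5 − 11/2 + 1 = 4205.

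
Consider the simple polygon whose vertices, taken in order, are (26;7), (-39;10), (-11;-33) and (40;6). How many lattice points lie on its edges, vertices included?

The number of boundary lattice points is Σ gcd(|Δx|,|Δy|) = gcd(65,3) + gcd(28,43) + gcd(51,39) + gcd(14,1) = 1+1+3+1 = 6.

6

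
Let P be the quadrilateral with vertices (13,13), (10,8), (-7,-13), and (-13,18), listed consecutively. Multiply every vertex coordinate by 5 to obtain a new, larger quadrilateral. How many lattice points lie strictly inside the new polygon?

9966

The shoelace formula gives twice the area as |[13·8 − 10·13] + [10·(-13) − (-7)·8] + [(-7)·18 − (-13)·(-13)] + [(-13)·13 − 13·18]| = 798, so the area is 399.
The number of boundary lattice points is Σ gcd(|Δx|,|Δy|) = gcd(3,5) + gcd(17,21) + gcd(6,31) + gcd(26,5) = 1+1+1+1 = 4.
Scaling by 5 multiplies the area by 5² = 25 (so the new area is 9975) and multiplies the boundary lattice-point count by 5, giving 20.
By Pick's theorem, the interior count of the dilated polygon is 9975 − 20/2 + 1 = 9966.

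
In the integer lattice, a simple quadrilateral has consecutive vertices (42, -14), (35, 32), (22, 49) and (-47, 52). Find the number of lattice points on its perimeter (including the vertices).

6

Along each edge there are gcd(|Δx|,|Δy|)+1 lattice points, so counting each shared vertex once the boundary has gcd(7,46) + gcd(13,17) + gcd(69,3) + gcd(89,66) = 1+1+3+1 = 6.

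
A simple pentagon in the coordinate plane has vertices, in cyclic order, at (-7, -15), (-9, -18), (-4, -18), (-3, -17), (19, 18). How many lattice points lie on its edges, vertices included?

Along each edge there are gcd(|Δx|,|Δy|)+1 lattice points, so counting each shared vertex once the boundary has gcd(2,3) + gcd(5,0) + gcd(1,1) + gcd(22,35) + gcd(26,33) = 1+5+1+1+1 = 9.

9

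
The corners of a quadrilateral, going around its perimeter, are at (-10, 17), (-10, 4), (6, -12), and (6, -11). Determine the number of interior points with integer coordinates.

96

By the shoelace formula, twice the signed area is |((-10)·4 − (-10)·17) + ((-10)·(-12) − 6·4) + (6·(-11) − 6·(-12)) + (6·17 − (-10)·(-11))| = 224, so the area is 112.
The number of boundary lattice points is Σ gcd(|Δx|,|Δy|) = gcd(0,13) + gcd(16,16) + gcd(0,1) + gcd(16,28) = 13+16+1+4 = 34.
Pick's theorem gives I = A − B/2 + 1 = 112 − 34/2 + 1 = 96.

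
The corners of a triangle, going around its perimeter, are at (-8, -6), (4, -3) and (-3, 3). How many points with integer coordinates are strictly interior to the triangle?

By the shoelace formula, twice the signed area is |((-8)·(-3) − 4·(-6)) + (4·3 − (-3)·(-3)) + ((-3)·(-6) − (-8)·3)| = 93, so the area is 93/2.
Summing gcd(|Δx|,|Δy|) over the edges gives the boundary count: gcd(12,3) + gcd(7,6) + gcd(5,9) = 3+1+1 = 5.
Pick's theorem gives I = A − B/2 + 1 = 93/2 − 5/2 + 1 = 45.

45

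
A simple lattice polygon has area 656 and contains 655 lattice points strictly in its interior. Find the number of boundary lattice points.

4

Pick's theorem gives A = I + B/2 − 1, so B = 2(A − I + 1) = 2(656 − 655 + 1) = 4.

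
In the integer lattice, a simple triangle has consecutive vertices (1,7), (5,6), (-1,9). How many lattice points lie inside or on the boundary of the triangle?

By the shoelace formula, twice the signed area is |(1·6 − 5·7) + (5·9 − (-1)·6) + ((-1)·7 − 1·9)| = 6, so the area is 3.
The number of boundary lattice points is Σ gcd(|Δx|,|Δy|) = gcd(4,1) + gcd(6,3) + gcd(2,2) = 1+3+2 = 6.
Pick's theorem gives I = A − B/2 + 1 = 3 − 6/2 + 1 = 1, so the closed region contains I + B = 1 + 6 = 7 lattice points.

7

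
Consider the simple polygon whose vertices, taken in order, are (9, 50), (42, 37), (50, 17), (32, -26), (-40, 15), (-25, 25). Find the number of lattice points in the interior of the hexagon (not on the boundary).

The shoelace formula gives twice the area as |[9·37 − 42·50] + [42·17 − 50·37] + [50·(-26) − 32·17] + [32·15 − (-40)·(-26)] + [(-40)·25 − (-25)·15] + [(-25)·50 − 9·25]| = 7407, so the area is 7407/2.
The number of boundary lattice points is Σ gcd(|Δx|,|Δy|) = gcd(33,13) + gcd(8,20) + gcd(18,43) + gcd(72,41) + gcd(15,10) + gcd(34,25) = 1+4+1+1+5+1 = 13.
Pick's theorem gives I = A − B/2 + 1 = 7407/2 − 13/2 + 1 = 3698.

3698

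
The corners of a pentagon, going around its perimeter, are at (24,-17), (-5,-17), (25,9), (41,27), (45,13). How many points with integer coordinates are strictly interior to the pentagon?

765

By the shoelace formula, twice the signed area is |(24·(-17) − (-5)·(-17)) + ((-5)·9 − 25·(-17)) + (25·27 − 41·9) + (41·13 − 45·27) + (45·(-17) − 24·13)| = 1566, so the area is 783.
Summing gcd(|Δx|,|Δy|) over the edges gives the boundary count: gcd(29,0) + gcd(30,26) + gcd(16,18) + gcd(4,14) + gcd(21,30) = 29+2+2+2+3 = 38.
Pick's theorem gives I = A − B/2 + 1 = 783 − 38/2 + 1 = 765.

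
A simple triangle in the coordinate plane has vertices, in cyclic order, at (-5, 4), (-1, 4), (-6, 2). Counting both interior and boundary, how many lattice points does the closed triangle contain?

Using the shoelace formula, 2A = |[(-5)·4 − (-1)·4] + [(-1)·2 − (-6)·4] + [(-6)·4 − (-5)·2]| = 8, so the area is 4.
Along each edge there are gcd(|Δx|,|Δy|)+1 lattice points, so counting each shared vertex once the boundary has gcd(4,0) + gcd(5,2) + gcd(1,2) = 4+1+1 = 6.
Pick's theorem gives I = A − B/2 + 1 = 4 − 6/2 + 1 = 2, so the closed region contains I + B = 2 + 6 = 8 lattice points.

8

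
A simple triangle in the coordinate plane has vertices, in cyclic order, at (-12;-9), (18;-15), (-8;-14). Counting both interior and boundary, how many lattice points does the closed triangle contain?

By the shoelace formula, twice the signed area is |[(-12)·(-15) − 18·(-9)] + [18·(-14) − (-8)·(-15)] + [(-8)·(-9) − (-12)·(-14)]| = 126, so the area is 63.
The number of boundary lattice points is Σ gcd(|Δx|,|Δy|) = gcd(30,6) + gcd(26,1) + gcd(4,5) = 6+1+1 = 8.
Pick's theorem gives I = A − B/2 + 1 = 63 − 8/2 + 1 = 60, so the closed region contains I + B = 60 + 8 = 68 lattice points.

68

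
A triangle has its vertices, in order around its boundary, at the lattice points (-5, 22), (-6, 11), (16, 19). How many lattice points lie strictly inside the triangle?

Using the shoelace formula, 2A = |((-5)·11 − (-6)·22) + ((-6)·19 − 16·11) + (16·22 − (-5)·19)| = 234, so the area is 117.
The number of boundary lattice points is Σ gcd(|Δx|,|Δy|) = gcd(1,11) + gcd(22,8) + gcd(21,3) = 1+2+3 = 6.
By Pick's theorem A = I + B/2 − 1, so I = 117 − 6/2 + 1 = 115.

115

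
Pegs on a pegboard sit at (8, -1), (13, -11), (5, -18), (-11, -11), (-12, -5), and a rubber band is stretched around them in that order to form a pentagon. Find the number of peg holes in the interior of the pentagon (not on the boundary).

261

By the shoelace formula, twice the signed area is |(8·(-11) − 13·(-1)) + (13·(-18) − 5·(-11)) + (5·(-11) − (-11)·(-18)) + ((-11)·(-5) − (-12)·(-11)) + ((-12)·(-1) − 8·(-5))| = 532, so the area is 266.
The number of boundary lattice points is Σ gcd(|Δx|,|Δy|) = gcd(5,10) + gcd(8,7) + gcd(16,7) + gcd(1,6) + gcd(20,4) = 5+1+1+1+4 = 12.
Pick's theorem gives I = A − B/2 + 1 = 266 − 12/2 + 1 = 261.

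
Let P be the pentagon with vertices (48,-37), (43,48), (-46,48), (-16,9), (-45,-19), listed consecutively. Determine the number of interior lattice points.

The shoelace formula gives twice the area as |[48·48 − 43·(-37)] + [43·48 − (-46)·48] + [(-46)·9 − (-16)·48] + [(-16)·(-19) − (-45)·9] + [(-45)·(-37) − 48·(-19)]| = 11807, so the area is 11807/2.
Summing gcd(|Δx|,|Δy|) over the edges gives the boundary count: gcd(5,85) + gcd(89,0) + gcd(30,39) + gcd(29,28) + gcd(93,18) = 5+89+3+1+3 = 101.
By Pick's theorem A = I + B/2 − 1, so I = 11807/2 − 101/2 + 1 = 5854.

5854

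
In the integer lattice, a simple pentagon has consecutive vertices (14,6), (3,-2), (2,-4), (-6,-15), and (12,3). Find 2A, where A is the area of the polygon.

84

The shoelace formula gives twice the area as |[14·(-2) − 3·6] + [3·(-4) − 2·(-2)] + [2·(-15) − (-6)·(-4)] + [(-6)·3 − 12·(-15)] + [12·6 − 14·3]| = 84, so the area is 42.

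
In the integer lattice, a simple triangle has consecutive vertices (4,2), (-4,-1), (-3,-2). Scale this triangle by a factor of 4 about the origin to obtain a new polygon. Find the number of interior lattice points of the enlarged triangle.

83

Using the shoelace formula, 2A = |(4·(-1) − (-4)·2) + ((-4)·(-2) − (-3)·(-1)) + ((-3)·2 − 4·(-2))| = 11, so the area is 11/2.
The number of boundary lattice points is Σ gcd(|Δx|,|Δy|) = gcd(8,3) + gcd(1,1) + gcd(7,4) = 1+1+1 = 3.
Scaling by 4 multiplies the area by 4² = 16 (so the new area is 88) and multiplies the boundary lattice-point count by 4, giving 12.
By Pick's theorem, the interior count of the dilated polygon is 88 − 12/2 + 1 = 83.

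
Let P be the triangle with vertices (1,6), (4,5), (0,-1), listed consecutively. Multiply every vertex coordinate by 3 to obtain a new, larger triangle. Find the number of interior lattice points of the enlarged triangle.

94

By the shoelace formula, twice the signed area is |(1·5 − 4·6) + (4·(-1) − 0·5) + (0·6 − 1·(-1))| = 22, so the area is 11.
The number of boundary lattice points is Σ gcd(|Δx|,|Δy|) = gcd(3,1) + gcd(4,6) + gcd(1,7) = 1+2+1 = 4.
Scaling by 3 multiplies the area by 3² = 9 (so the new area is 99) and multiplies the boundary lattice-point count by 3, giving 12.
By Pick's theorem, the interior count of the dilated polygon is 99 − 12/2 + 1 = 94.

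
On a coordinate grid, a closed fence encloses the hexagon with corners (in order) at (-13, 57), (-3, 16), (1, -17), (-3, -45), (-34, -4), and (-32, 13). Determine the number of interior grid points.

By the shoelace formula, twice the signed area is |((-13)·16 − (-3)·57) + ((-3)·(-17) − 1·16) + (1·(-45) − (-3)·(-17)) + ((-3)·(-4) − (-34)·(-45)) + ((-34)·13 − (-32)·(-4)) + ((-32)·57 − (-13)·13)| = 3841, so the area is 3841/2.
Summing gcd(|Δx|,|Δy|) over the edges gives the boundary count: gcd(10,41) + gcd(4,33) + gcd(4,28) + gcd(31,41) + gcd(2,17) + gcd(19,44) = 1+1+4+1+1+1 = 9.
Pick's theorem gives I = A − B/2 + 1 = 3841/2 − 9/2 + 1 = 1917.

1917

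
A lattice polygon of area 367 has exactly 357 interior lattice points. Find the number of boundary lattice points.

Pick's theorem gives A = I + B/2 − 1, so B = 2(A − I + 1) = 2(367 − 357 + 1) = 22.

22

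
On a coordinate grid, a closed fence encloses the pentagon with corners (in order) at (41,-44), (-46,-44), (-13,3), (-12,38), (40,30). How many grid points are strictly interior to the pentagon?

By the shoelace formula, twice the signed area is |(41·(-44) − (-46)·(-44)) + ((-46)·3 − (-13)·(-44)) + ((-13)·38 − (-12)·3) + ((-12)·30 − 40·38) + (40·(-44) − 41·30)| = 9866, so the area is 4933.
Along each edge there are gcd(|Δx|,|Δy|)+1 lattice points, so counting each shared vertex once the boundary has gcd(87,0) + gcd(33,47) + gcd(1,35) + gcd(52,8) + gcd(1,74) = 87+1+1+4+1 = 94.
Pick's theorem gives I = A − B/2 + 1 = 4933 − 94/2 + 1 = 4887.

4887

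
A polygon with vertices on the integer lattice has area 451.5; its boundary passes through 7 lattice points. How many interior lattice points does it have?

449

Pick's theorem A = I + B/2 − 1 rearranges to I = A − B/2 + 1 = 451.5 − 7/2 + 1 = 449.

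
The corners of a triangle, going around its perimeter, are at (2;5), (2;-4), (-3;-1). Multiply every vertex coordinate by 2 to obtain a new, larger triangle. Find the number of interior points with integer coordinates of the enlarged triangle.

The shoelace formula gives twice the area as |[2·(-4) − 2·5] + [2·(-1) − (-3)·(-4)] + [(-3)·5 − 2·(-1)]| = 45, so the area is 22.5.
The number of boundary lattice points is Σ gcd(|Δx|,|Δy|) = gcd(0,9) + gcd(5,3) + gcd(5,6) = 9+1+1 = 11.
Scaling by 2 multiplies the area by 2² = 4 (so the new area is 90) and multiplies the boundary lattice-point count by 2, giving 22.
By Pick's theorem, the interior count of the dilated polygon is 90 − 22/2 + 1 = 80.

80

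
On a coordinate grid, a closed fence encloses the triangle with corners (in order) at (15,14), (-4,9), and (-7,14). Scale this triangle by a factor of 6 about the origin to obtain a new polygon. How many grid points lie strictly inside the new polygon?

The shoelace formula gives twice the area as |[15·9 − (-4)·14] + [(-4)·14 − (-7)·9] + [(-7)·14 − 15·14]| = 110, so the area is 55.
Summing gcd(|Δx|,|Δy|) over the edges gives the boundary count: gcd(19,5) + gcd(3,5) + gcd(22,0) = 1+1+22 = 24.
Scaling by 6 multiplies the area by 6² = 36 (so the new area is 1980) and multiplies the boundary lattice-point count by 6, giving 144.
By Pick's theorem, the interior count of the dilated polygon is 1980 − 144/2 + 1 = 1909.

1909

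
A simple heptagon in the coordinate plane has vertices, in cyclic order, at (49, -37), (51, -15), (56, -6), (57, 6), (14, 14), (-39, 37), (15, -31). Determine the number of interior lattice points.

The shoelace formula gives twice the area as |[49·(-15) − 51·(-37)] + [51·(-6) − 56·(-15)] + [56·6 − 57·(-6)] + [57·14 − 14·6] + [14·37 − (-39)·14] + [(-39)·(-31) − 15·37] + [15·(-37) − 49·(-31)]| = 5760, so the area is 2880.
Summing gcd(|Δx|,|Δy|) over the edges gives the boundary count: gcd(2,22) + gcd(5,9) + gcd(1,12) + gcd(43,8) + gcd(53,23) + gcd(54,68) + gcd(34,6) = 2+1+1+1+1+2+2 = 10.
By Pick's theorem A = I + B/2 − 1, so I = 2880 − 10/2 + 1 = 2876.

2876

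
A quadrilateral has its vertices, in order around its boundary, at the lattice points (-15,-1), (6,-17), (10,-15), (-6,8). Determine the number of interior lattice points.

223

Using the shoelace formula, 2A = |[(-15)·(-17) − 6·(-1)] + [6·(-15) − 10·(-17)] + [10·8 − (-6)·(-15)] + [(-6)·(-1) − (-15)·8]| = 457, so the area is 457/2.
Summing gcd(|Δx|,|Δy|) over the edges gives the boundary count: gcd(21,16) + gcd(4,2) + gcd(16,23) + gcd(9,9) = 1+2+1+9 = 13.
By Pick's theorem A = I + B/2 − 1, so I = 457/2 − 13/2 + 1 = 223.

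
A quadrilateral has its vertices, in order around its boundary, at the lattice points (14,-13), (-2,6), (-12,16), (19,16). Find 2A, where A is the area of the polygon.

869

The shoelace formula gives twice the area as |(14·6 − (-2)·(-13)) + ((-2)·16 − (-12)·6) + ((-12)·16 − 19·16) + (19·(-13) − 14·16)| = 869, so the area is 434.5.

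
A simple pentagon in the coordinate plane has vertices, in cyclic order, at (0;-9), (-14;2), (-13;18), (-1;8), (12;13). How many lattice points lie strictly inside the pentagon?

Using the shoelace formula, 2A = |[0·2 − (-14)·(-9)] + [(-14)·18 − (-13)·2] + [(-13)·8 − (-1)·18] + [(-1)·13 − 12·8] + [12·(-9) − 0·13]| = 655, so the area is 655/2.
The number of boundary lattice points is Σ gcd(|Δx|,|Δy|) = gcd(14,11) + gcd(1,16) + gcd(12,10) + gcd(13,5) + gcd(12,22) = 1+1+2+1+2 = 7.
Pick's theorem gives I = A − B/2 + 1 = 655/2 − 7/2 + 1 = 325.

325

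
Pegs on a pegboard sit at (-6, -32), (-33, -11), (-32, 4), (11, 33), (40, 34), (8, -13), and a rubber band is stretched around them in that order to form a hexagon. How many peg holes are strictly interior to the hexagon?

By the shoelace formula, twice the signed area is |((-6)·(-11) − (-33)·(-32)) + ((-33)·4 − (-32)·(-11)) + ((-32)·33 − 11·4) + (11·34 − 40·33) + (40·(-13) − 8·34) + (8·(-32) − (-6)·(-13))| = 4646, so the area is 2323.
The number of boundary lattice points is Σ gcd(|Δx|,|Δy|) = gcd(27,21) + gcd(1,15) + gcd(43,29) + gcd(29,1) + gcd(32,47) + gcd(14,19) = 3+1+1+1+1+1 = 8.
Pick's theorem gives I = A − B/2 + 1 = 2323 − 8/2 + 1 = 2320.

2320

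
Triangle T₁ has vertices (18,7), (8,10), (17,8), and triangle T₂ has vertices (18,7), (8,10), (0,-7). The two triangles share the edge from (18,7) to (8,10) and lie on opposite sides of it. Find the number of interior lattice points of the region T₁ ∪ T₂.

The union is the simple quadrilateral with vertices (18,7), (17,8), (8,10), (0,-7) in order.
By the shoelace formula, twice the signed area is |[18·8 − 17·7] + [17·10 − 8·8] + [8·(-7) − 0·10] + [0·7 − 18·(-7)]| = 201, so the area is 100.5.
Summing gcd(|Δx|,|Δy|) over the edges gives the boundary count: gcd(1,1) + gcd(9,2) + gcd(8,17) + gcd(18,14) = 1+1+1+2 = 5.
By Pick's theorem I = A − B/2 + 1 = 100.5 − 5/2 + 1 = 99.

99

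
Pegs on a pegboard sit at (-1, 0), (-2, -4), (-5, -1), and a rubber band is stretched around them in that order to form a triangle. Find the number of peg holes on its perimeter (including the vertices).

The number of boundary lattice points is Σ gcd(|Δx|,|Δy|) = gcd(1,4) + gcd(3,3) + gcd(4,1) = 1+3+1 = 5.

5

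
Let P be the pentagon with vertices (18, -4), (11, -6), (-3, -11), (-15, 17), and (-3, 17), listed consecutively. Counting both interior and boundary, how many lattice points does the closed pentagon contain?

479

By the shoelace formula, twice the signed area is |(18·(-6) − 11·(-4)) + (11·(-11) − (-3)·(-6)) + ((-3)·17 − (-15)·(-11)) + ((-15)·17 − (-3)·17) + ((-3)·(-4) − 18·17)| = 917, so the area is 917/2.
Summing gcd(|Δx|,|Δy|) over the edges gives the boundary count: gcd(7,2) + gcd(14,5) + gcd(12,28) + gcd(12,0) + gcd(21,21) = 1+1+4+12+21 = 39.
Pick's theorem gives I = A − B/2 + 1 = 917/2 − 39/2 + 1 = 440, so the closed region contains I + B = 440 + 39 = 479 lattice points.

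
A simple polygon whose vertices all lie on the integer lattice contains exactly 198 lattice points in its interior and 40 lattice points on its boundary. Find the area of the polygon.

Pick's theorem states A = I + B/2 − 1, so A = 198 + 40/2 − 1 = 217.

217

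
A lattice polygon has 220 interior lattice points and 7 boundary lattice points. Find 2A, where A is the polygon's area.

By Pick's theorem, A = I + B/2 − 1 = 220 + 7/2 − 1 = 445/2.
Hence 2A = 445.

445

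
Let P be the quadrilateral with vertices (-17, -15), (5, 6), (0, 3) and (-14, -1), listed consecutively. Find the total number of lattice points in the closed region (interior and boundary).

By the shoelace formula, twice the signed area is |[(-17)·6 − 5·(-15)] + [5·3 − 0·6] + [0·(-1) − (-14)·3] + [(-14)·(-15) − (-17)·(-1)]| = 223, so the area is 223/2.
Summing gcd(|Δx|,|Δy|) over the edges gives the boundary count: gcd(22,21) + gcd(5,3) + gcd(14,4) + gcd(3,14) = 1+1+2+1 = 5.
Pick's theorem gives I = A − B/2 + 1 = 223/2 − 5/2 + 1 = 110, so the closed region contains I + B = 110 + 5 = 115 lattice points.

115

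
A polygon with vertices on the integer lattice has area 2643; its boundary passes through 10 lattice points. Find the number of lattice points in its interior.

2639

Pick's theorem A = I + B/2 − 1 rearranges to I = A − B/2 + 1 = 2643 − 10/2 + 1 = 2639.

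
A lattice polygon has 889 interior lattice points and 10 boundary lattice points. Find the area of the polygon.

Pick's theorem states A = I + B/2 − 1, so A = 889 + 10/2 − 1 = 893.

893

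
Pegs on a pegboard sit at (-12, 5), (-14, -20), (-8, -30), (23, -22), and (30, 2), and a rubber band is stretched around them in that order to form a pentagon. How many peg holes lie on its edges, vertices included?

8

Summing gcd(|Δx|,|Δy|) over the edges gives the boundary count: gcd(2,25) + gcd(6,10) + gcd(31,8) + gcd(7,24) + gcd(42,3) = 1+2+1+1+3 = 8.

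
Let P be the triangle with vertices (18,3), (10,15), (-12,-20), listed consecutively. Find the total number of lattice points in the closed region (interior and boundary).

276

Using the shoelace formula, 2A = |(18·15 − 10·3) + (10·(-20) − (-12)·15) + ((-12)·3 − 18·(-20))| = 544, so the area is 272.
The number of boundary lattice points is Σ gcd(|Δx|,|Δy|) = gcd(8,12) + gcd(22,35) + gcd(30,23) = 4+1+1 = 6.
Pick's theorem gives I = A − B/2 + 1 = 272 − 6/2 + 1 = 270, so the closed region contains I + B = 270 + 6 = 276 lattice points.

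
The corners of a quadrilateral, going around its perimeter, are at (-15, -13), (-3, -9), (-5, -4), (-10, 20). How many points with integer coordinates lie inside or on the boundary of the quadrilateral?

181

Using the shoelace formula, 2A = |[(-15)·(-9) − (-3)·(-13)] + [(-3)·(-4) − (-5)·(-9)] + [(-5)·20 − (-10)·(-4)] + [(-10)·(-13) − (-15)·20]| = 353, so the area is 353/2.
Along each edge there are gcd(|Δx|,|Δy|)+1 lattice points, so counting each shared vertex once the boundary has gcd(12,4) + gcd(2,5) + gcd(5,24) + gcd(5,33) = 4+1+1+1 = 7.
Pick's theorem gives I = A − B/2 + 1 = 353/2 − 7/2 + 1 = 174, so the closed region contains I + B = 174 + 7 = 181 lattice points.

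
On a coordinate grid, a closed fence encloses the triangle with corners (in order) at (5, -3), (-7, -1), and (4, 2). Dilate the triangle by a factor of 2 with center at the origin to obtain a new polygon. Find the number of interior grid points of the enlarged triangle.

The shoelace formula gives twice the area as |(5·(-1) − (-7)·(-3)) + ((-7)·2 − 4·(-1)) + (4·(-3) − 5·2)| = 58, so the area is 29.
Along each edge there are gcd(|Δx|,|Δy|)+1 lattice points, so counting each shared vertex once the boundary has gcd(12,2) + gcd(11,3) + gcd(1,5) = 2+1+1 = 4.
Scaling by 2 multiplies the area by 2² = 4 (so the new area is 116) and multiplies the boundary lattice-point count by 2, giving 8.
By Pick's theorem, the interior count of the dilated polygon is 116 − 8/2 + 1 = 113.

113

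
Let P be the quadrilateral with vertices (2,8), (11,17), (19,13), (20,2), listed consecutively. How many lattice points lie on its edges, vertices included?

Summing gcd(|Δx|,|Δy|) over the edges gives the boundary count: gcd(9,9) + gcd(8,4) + gcd(1,11) + gcd(18,6) = 9+4+1+6 = 20.

20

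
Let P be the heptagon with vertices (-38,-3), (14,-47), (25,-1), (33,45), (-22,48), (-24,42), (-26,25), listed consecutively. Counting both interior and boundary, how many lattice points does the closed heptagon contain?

4243

By the shoelace formula, twice the signed area is |((-38)·(-47) − 14·(-3)) + (14·(-1) − 25·(-47)) + (25·45 − 33·(-1)) + (33·48 − (-22)·45) + ((-22)·42 − (-24)·48) + ((-24)·25 − (-26)·42) + ((-26)·(-3) − (-38)·25)| = 8469, so the area is 4234.5.
The number of boundary lattice points is Σ gcd(|Δx|,|Δy|) = gcd(52,44) + gcd(11,46) + gcd(8,46) + gcd(55,3) + gcd(2,6) + gcd(2,17) + gcd(12,28) = 4+1+2+1+2+1+4 = 15.
Pick's theorem gives I = A − B/2 + 1 = 4234.5 − 15/2 + 1 = 4228, so the closed region contains I + B = 4228 + 15 = 4243 lattice points.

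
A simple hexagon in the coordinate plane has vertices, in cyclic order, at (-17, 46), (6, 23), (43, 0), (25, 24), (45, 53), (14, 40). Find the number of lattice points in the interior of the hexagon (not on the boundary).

986

By the shoelace formula, twice the signed area is |((-17)·23 − 6·46) + (6·0 − 43·23) + (43·24 − 25·0) + (25·53 − 45·24) + (45·40 − 14·53) + (14·46 − (-17)·40)| = 2003, so the area is 2003/2.
The number of boundary lattice points is Σ gcd(|Δx|,|Δy|) = gcd(23,23) + gcd(37,23) + gcd(18,24) + gcd(20,29) + gcd(31,13) + gcd(31,6) = 23+1+6+1+1+1 = 33.
By Pick's theorem A = I + B/2 − 1, so I = 2003/2 − 33/2 + 1 = 986.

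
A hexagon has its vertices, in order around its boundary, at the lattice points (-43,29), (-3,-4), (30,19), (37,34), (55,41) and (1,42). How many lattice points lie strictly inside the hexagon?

2193

The shoelace formula gives twice the area as |((-43)·(-4) − (-3)·29) + ((-3)·19 − 30·(-4)) + (30·34 − 37·19) + (37·41 − 55·34) + (55·42 − 1·41) + (1·29 − (-43)·42)| = 4390, so the area is 2195.
Summing gcd(|Δx|,|Δy|) over the edges gives the boundary count: gcd(40,33) + gcd(33,23) + gcd(7,15) + gcd(18,7) + gcd(54,1) + gcd(44,13) = 1+1+1+1+1+1 = 6.
By Pick's theorem A = I + B/2 − 1, so I = 2195 − 6/2 + 1 = 2193.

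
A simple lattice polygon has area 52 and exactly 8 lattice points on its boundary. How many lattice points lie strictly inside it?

49

Pick's theorem A = I + B/2 − 1 rearranges to I = A − B/2 + 1 = 52 − 8/2 + 1 = 49.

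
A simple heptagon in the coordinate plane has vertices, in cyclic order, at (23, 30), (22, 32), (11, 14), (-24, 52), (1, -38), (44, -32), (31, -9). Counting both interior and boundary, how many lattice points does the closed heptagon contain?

Using the shoelace formula, 2A = |[23·32 − 22·30] + [22·14 − 11·32] + [11·52 − (-24)·14] + [(-24)·(-38) − 1·52] + [1·(-32) − 44·(-38)] + [44·(-9) − 31·(-32)] + [31·30 − 23·(-9)]| = 5173, so the area is 5173/2.
The number of boundary lattice points is Σ gcd(|Δx|,|Δy|) = gcd(1,2) + gcd(11,18) + gcd(35,38) + gcd(25,90) + gcd(43,6) + gcd(13,23) + gcd(8,39) = 1+1+1+5+1+1+1 = 11.
Pick's theorem gives I = A − B/2 + 1 = 5173/2 − 11/2 + 1 = 2582, so the closed region contains I + B = 2582 + 11 = 2593 lattice points.

2593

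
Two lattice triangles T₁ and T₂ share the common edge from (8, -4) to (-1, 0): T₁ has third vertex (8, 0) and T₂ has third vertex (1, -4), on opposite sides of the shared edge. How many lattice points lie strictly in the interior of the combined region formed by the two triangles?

22

The union is the simple quadrilateral with vertices (8, -4), (8, 0), (-1, 0), (1, -4) in order.
By the shoelace formula, twice the signed area is |(8·0 − 8·(-4)) + (8·0 − (-1)·0) + ((-1)·(-4) − 1·0) + (1·(-4) − 8·(-4))| = 64, so the area is 32.
The number of boundary lattice points is Σ gcd(|Δx|,|Δy|) = gcd(0,4) + gcd(9,0) + gcd(2,4) + gcd(7,0) = 4+9+2+7 = 22.
By Pick's theorem I = A − B/2 + 1 = 32 − 22/2 + 1 = 22.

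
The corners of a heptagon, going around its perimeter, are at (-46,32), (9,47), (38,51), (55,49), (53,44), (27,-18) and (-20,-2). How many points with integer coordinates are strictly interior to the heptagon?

By the shoelace formula, twice the signed area is |[(-46)·47 − 9·32] + [9·51 − 38·47] + [38·49 − 55·51] + [55·44 − 53·49] + [53·(-18) − 27·44] + [27·(-2) − (-20)·(-18)] + [(-20)·32 − (-46)·(-2)]| = 8185, so the area is 8185/2.
The number of boundary lattice points is Σ gcd(|Δx|,|Δy|) = gcd(55,15) + gcd(29,4) + gcd(17,2) + gcd(2,5) + gcd(26,62) + gcd(47,16) + gcd(26,34) = 5+1+1+1+2+1+2 = 13.
By Pick's theorem A = I + B/2 − 1, so I = 8185/2 − 13/2 + 1 = 4087.

4087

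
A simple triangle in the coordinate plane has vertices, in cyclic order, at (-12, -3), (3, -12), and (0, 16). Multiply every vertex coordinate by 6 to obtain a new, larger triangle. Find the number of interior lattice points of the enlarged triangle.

7060

By the shoelace formula, twice the signed area is |[(-12)·(-12) − 3·(-3)] + [3·16 − 0·(-12)] + [0·(-3) − (-12)·16]| = 393, so the area is 393/2.
The number of boundary lattice points is Σ gcd(|Δx|,|Δy|) = gcd(15,9) + gcd(3,28) + gcd(12,19) = 3+1+1 = 5.
Scaling by 6 multiplies the area by 6² = 36 (so the new area is 7074) and multiplies the boundary lattice-point count by 6, giving 30.
By Pick's theorem, the interior count of the dilated polygon is 7074 − 30/2 + 1 = 7060.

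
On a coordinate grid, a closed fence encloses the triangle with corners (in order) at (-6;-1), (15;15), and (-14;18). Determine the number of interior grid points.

By the shoelace formula, twice the signed area is |((-6)·15 − 15·(-1)) + (15·18 − (-14)·15) + ((-14)·(-1) − (-6)·18)| = 527, so the area is 527/2.
Summing gcd(|Δx|,|Δy|) over the edges gives the boundary count: gcd(21,16) + gcd(29,3) + gcd(8,19) = 1+1+1 = 3.
Pick's theorem gives I = A − B/2 + 1 = 527/2 − 3/2 + 1 = 263.

263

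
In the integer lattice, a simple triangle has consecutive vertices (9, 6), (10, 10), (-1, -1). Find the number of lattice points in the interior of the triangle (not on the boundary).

11

The shoelace formula gives twice the area as |(9·10 − 10·6) + (10·(-1) − (-1)·10) + ((-1)·6 − 9·(-1))| = 33, so the area is 16.5.
The number of boundary lattice points is Σ gcd(|Δx|,|Δy|) = gcd(1,4) + gcd(11,11) + gcd(10,7) = 1+11+1 = 13.
By Pick's theorem A = I + B/2 − 1, so I = 16.5 − 13/2 + 1 = 11.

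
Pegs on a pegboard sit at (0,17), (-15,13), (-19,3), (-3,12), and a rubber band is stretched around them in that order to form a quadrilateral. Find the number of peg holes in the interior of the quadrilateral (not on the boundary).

92

By the shoelace formula, twice the signed area is |[0·13 − (-15)·17] + [(-15)·3 − (-19)·13] + [(-19)·12 − (-3)·3] + [(-3)·17 − 0·12]| = 187, so the area is 187/2.
Summing gcd(|Δx|,|Δy|) over the edges gives the boundary count: gcd(15,4) + gcd(4,10) + gcd(16,9) + gcd(3,5) = 1+2+1+1 = 5.
Pick's theorem gives I = A − B/2 + 1 = 187/2 − 5/2 + 1 = 92.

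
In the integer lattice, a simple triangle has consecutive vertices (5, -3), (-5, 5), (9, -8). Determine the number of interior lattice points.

The shoelace formula gives twice the area as |(5·5 − (-5)·(-3)) + ((-5)·(-8) − 9·5) + (9·(-3) − 5·(-8))| = 18, so the area is 9.
Summing gcd(|Δx|,|Δy|) over the edges gives the boundary count: gcd(10,8) + gcd(14,13) + gcd(4,5) = 2+1+1 = 4.
Pick's theorem gives I = A − B/2 + 1 = 9 − 4/2 + 1 = 8.

8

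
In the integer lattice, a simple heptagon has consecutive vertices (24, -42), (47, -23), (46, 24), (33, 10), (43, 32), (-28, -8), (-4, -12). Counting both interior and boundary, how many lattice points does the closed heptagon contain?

Using the shoelace formula, 2A = |[24·(-23) − 47·(-42)] + [47·24 − 46·(-23)] + [46·10 − 33·24] + [33·32 − 43·10] + [43·(-8) − (-28)·32] + [(-28)·(-12) − (-4)·(-8)] + [(-4)·(-42) − 24·(-12)]| = 5214, so the area is 2607.
The number of boundary lattice points is Σ gcd(|Δx|,|Δy|) = gcd(23,19) + gcd(1,47) + gcd(13,14) + gcd(10,22) + gcd(71,40) + gcd(24,4) + gcd(28,30) = 1+1+1+2+1+4+2 = 12.
Pick's theorem gives I = A − B/2 + 1 = 2607 − 12/2 + 1 = 2602, so the closed region contains I + B = 2602 + 12 = 2614 lattice points.

2614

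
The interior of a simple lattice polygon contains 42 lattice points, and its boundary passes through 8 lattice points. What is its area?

By Pick's theorem, A = I + B/2 − 1 = 42 + 8/2 − 1 = 45.

45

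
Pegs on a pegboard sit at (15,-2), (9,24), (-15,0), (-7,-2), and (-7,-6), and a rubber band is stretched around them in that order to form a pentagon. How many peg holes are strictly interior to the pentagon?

434

Using the shoelace formula, 2A = |[15·24 − 9·(-2)] + [9·0 − (-15)·24] + [(-15)·(-2) − (-7)·0] + [(-7)·(-6) − (-7)·(-2)] + [(-7)·(-2) − 15·(-6)]| = 900, so the area is 450.
Summing gcd(|Δx|,|Δy|) over the edges gives the boundary count: gcd(6,26) + gcd(24,24) + gcd(8,2) + gcd(0,4) + gcd(22,4) = 2+24+2+4+2 = 34.
By Pick's theorem A = I + B/2 − 1, so I = 450 − 34/2 + 1 = 434.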